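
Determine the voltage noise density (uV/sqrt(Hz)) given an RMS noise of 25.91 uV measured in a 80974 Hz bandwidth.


Noise spectral density = Vrms / sqrt(BW).
NSD = 25.91 / sqrt(80974)
NSD = 25.91 / 284.5593
NSD = 0.0911 uV/sqrt(Hz)

0.0911 uV/sqrt(Hz)


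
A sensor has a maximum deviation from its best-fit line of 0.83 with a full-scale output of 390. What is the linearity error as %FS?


Linearity error = (max deviation / full scale) * 100%.
Linearity = (0.83 / 390) * 100
Linearity = 0.213 %FS

0.213 %FS


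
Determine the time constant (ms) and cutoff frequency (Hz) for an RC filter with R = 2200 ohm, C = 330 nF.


Time constant: tau = R * C.
tau = 2200 * 3.30e-07 = 0.000726 s
tau = 0.726 ms
Cutoff frequency: fc = 1 / (2*pi*R*C).
fc = 1 / (2*pi*0.000726) = 219.22 Hz

tau = 0.726 ms, fc = 219.22 Hz


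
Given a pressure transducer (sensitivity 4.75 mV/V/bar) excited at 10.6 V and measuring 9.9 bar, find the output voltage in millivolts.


Output = sensitivity * Vex * P.
Vout = 4.75 * 10.6 * 9.9
Vout = 50.35 * 9.9
Vout = 498.47 mV

498.47 mV


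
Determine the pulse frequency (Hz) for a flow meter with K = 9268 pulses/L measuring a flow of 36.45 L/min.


Frequency = K * Q / 60 (converting L/min to L/s).
f = 9268 * 36.45 / 60
f = 337818.6 / 60
f = 5630.31 Hz

5630.31 Hz


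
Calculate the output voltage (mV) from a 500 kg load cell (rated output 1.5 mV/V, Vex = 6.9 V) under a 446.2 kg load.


Vout = rated_output * Vex * (load / capacity).
Vout = 1.5 * 6.9 * (446.2 / 500)
Vout = 1.5 * 6.9 * 0.8924
Vout = 9.236 mV

9.236 mV


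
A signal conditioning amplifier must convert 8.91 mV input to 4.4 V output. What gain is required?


Gain = Vout / Vin (converting to same units).
G = 4.4 V / 8.91 mV
G = 4400.0 mV / 8.91 mV
G = 493.83

493.83


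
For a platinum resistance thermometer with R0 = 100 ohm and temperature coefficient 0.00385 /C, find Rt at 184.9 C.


The RTD equation: Rt = R0 * (1 + alpha * T).
Rt = 100 * (1 + 0.00385 * 184.9)
Rt = 100 * (1 + 0.711865)
Rt = 100 * 1.711865
Rt = 171.186 ohm

171.186 ohm


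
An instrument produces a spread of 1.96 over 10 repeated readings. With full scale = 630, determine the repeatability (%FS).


Repeatability = (spread / full scale) * 100%.
R = (1.96 / 630) * 100
R = 0.311 %FS

0.311 %FS


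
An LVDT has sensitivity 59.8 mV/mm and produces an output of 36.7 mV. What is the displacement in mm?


Displacement = Vout / sensitivity.
d = 36.7 / 59.8
d = 0.614 mm

0.614 mm


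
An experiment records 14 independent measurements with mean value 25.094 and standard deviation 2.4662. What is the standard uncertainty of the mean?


The standard uncertainty for Type A evaluation is u = s / sqrt(n).
u = 2.4662 / sqrt(14)
u = 2.4662 / 3.7417
u = 0.6591

0.6591


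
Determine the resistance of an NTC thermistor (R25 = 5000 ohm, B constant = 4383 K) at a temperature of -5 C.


NTC thermistor equation: Rt = R25 * exp(B * (1/T - 1/T25)).
T in Kelvin: 268.15 K, T25 = 298.15 K
1/T - 1/T25 = 1/268.15 - 1/298.15 = 0.00037524
B * (1/T - 1/T25) = 4383 * 0.00037524 = 1.6447
Rt = 5000 * exp(1.6447) = 25896.6 ohm

25896.6 ohm


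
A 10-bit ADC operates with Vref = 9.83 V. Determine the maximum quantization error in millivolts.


The maximum quantization error is +/- LSB/2.
LSB = Vref / 2^n = 9.83 / 1024 = 0.00959961 V
Max error = LSB / 2 = 0.00959961 / 2 = 0.0047998 V
Max error = 4.7998 mV

4.7998 mV


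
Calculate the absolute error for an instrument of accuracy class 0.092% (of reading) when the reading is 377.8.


Absolute error = (accuracy% / 100) * reading.
Error = (0.092 / 100) * 377.8
Error = 0.00092 * 377.8
Error = 0.3476

0.3476


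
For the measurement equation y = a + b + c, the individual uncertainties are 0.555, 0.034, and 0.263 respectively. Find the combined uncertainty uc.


For a sum of independent quantities, uc = sqrt(u1^2 + u2^2 + u3^2).
uc = sqrt(0.555^2 + 0.034^2 + 0.263^2)
uc = sqrt(0.308025 + 0.001156 + 0.069169)
uc = 0.6151

0.6151


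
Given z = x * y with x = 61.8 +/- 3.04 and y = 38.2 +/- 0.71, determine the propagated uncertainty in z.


For a product z = x*y, the relative uncertainty is:
uz/z = sqrt((ux/x)^2 + (uy/y)^2)
Relative uncertainties: ux/x = 3.04/61.8 = 0.049191
uy/y = 0.71/38.2 = 0.018586
z = 61.8 * 38.2 = 2360.8
uz = 2360.8 * sqrt(0.049191^2 + 0.018586^2) = 124.141

124.141


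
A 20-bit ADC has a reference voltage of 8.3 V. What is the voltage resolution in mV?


The resolution (LSB) of an ADC is Vref / 2^n.
LSB = 8.3 / 2^20
LSB = 8.3 / 1048576
LSB = 7.92e-06 V = 0.0079155 mV

0.0079155 mV


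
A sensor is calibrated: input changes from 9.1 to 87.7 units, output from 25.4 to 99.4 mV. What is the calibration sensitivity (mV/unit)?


Sensitivity = (y2 - y1) / (x2 - x1).
S = (99.4 - 25.4) / (87.7 - 9.1)
S = 74.0 / 78.6
S = 0.9415 mV/unit

0.9415 mV/unit


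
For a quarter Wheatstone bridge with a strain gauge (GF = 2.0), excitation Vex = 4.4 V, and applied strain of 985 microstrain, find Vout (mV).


Quarter bridge output: Vout = (GF * epsilon * Vex) / 4.
Vout = (2.0 * 985e-6 * 4.4) / 4
Vout = 0.008668 / 4 V
Vout = 0.002167 V = 2.167 mV

2.167 mV


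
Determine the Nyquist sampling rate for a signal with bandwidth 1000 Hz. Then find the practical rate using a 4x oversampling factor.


By Nyquist theorem, fs_min = 2 * fmax.
fs_min = 2 * 1000 = 2000 Hz
Practical rate = 4 * fs_min = 4 * 2000 = 8000 Hz

fs_min = 2000 Hz, fs_practical = 8000 Hz


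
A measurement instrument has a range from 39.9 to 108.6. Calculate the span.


Span = upper range - lower range.
Span = 108.6 - (39.9)
Span = 68.7

68.7


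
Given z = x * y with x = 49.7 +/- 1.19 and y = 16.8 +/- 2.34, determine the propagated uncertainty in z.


For a product z = x*y, the relative uncertainty is:
uz/z = sqrt((ux/x)^2 + (uy/y)^2)
Relative uncertainties: ux/x = 1.19/49.7 = 0.023944
uy/y = 2.34/16.8 = 0.139286
z = 49.7 * 16.8 = 835.0
uz = 835.0 * sqrt(0.023944^2 + 0.139286^2) = 118.004

118.004


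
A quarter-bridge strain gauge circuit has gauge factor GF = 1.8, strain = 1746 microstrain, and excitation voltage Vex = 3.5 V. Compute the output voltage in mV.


Quarter bridge output: Vout = (GF * epsilon * Vex) / 4.
Vout = (1.8 * 1746e-6 * 3.5) / 4
Vout = 0.0109998 / 4 V
Vout = 0.00274995 V = 2.7499 mV

2.7499 mV


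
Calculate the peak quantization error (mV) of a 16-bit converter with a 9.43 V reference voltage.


The maximum quantization error is +/- LSB/2.
LSB = Vref / 2^n = 9.43 / 65536 = 0.00014389 V
Max error = LSB / 2 = 0.00014389 / 2 = 7.195e-05 V
Max error = 0.0719 mV

0.0719 mV


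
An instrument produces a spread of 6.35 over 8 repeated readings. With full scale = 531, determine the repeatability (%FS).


Repeatability = (spread / full scale) * 100%.
R = (6.35 / 531) * 100
R = 1.196 %FS

1.196 %FS


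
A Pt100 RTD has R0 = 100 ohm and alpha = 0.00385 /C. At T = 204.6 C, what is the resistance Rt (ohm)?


The RTD equation: Rt = R0 * (1 + alpha * T).
Rt = 100 * (1 + 0.00385 * 204.6)
Rt = 100 * (1 + 0.78771)
Rt = 100 * 1.78771
Rt = 178.771 ohm

178.771 ohm


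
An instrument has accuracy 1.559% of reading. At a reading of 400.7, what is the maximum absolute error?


Absolute error = (accuracy% / 100) * reading.
Error = (1.559 / 100) * 400.7
Error = 0.01559 * 400.7
Error = 6.2469

6.2469


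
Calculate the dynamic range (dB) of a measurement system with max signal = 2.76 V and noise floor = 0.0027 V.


Dynamic range = 20 * log10(Vmax / Vnoise).
DR = 20 * log10(2.76 / 0.0027)
DR = 20 * log10(1022.22)
DR = 60.19 dB

60.19 dB


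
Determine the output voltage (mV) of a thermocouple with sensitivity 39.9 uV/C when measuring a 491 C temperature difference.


The thermocouple output V = sensitivity * dT.
V = 39.9 uV/C * 491 C
V = 19590.9 uV
V = 19.591 mV

19.591 mV


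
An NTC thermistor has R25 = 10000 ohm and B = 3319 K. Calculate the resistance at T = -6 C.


NTC thermistor equation: Rt = R25 * exp(B * (1/T - 1/T25)).
T in Kelvin: 267.15 K, T25 = 298.15 K
1/T - 1/T25 = 1/267.15 - 1/298.15 = 0.0003892
B * (1/T - 1/T25) = 3319 * 0.0003892 = 1.2918
Rt = 10000 * exp(1.2918) = 36391.5 ohm

36391.5 ohm


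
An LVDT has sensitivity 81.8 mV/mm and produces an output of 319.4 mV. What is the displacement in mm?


Displacement = Vout / sensitivity.
d = 319.4 / 81.8
d = 3.905 mm

3.905 mm


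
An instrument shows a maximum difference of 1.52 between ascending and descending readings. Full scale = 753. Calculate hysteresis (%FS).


Hysteresis = (max difference / full scale) * 100%.
H = (1.52 / 753) * 100
H = 0.202 %FS

0.202 %FS


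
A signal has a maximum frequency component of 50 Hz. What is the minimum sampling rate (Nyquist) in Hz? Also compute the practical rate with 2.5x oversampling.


By Nyquist theorem, fs_min = 2 * fmax.
fs_min = 2 * 50 = 100 Hz
Practical rate = 2.5 * fs_min = 2.5 * 100 = 250 Hz

fs_min = 100 Hz, fs_practical = 250 Hz


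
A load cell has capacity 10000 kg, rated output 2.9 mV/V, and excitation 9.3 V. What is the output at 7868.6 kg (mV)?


Vout = rated_output * Vex * (load / capacity).
Vout = 2.9 * 9.3 * (7868.6 / 10000)
Vout = 2.9 * 9.3 * 0.78686
Vout = 21.222 mV

21.222 mV


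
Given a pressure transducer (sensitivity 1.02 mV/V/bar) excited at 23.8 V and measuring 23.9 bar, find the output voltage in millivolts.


Output = sensitivity * Vex * P.
Vout = 1.02 * 23.8 * 23.9
Vout = 24.276 * 23.9
Vout = 580.2 mV

580.2 mV


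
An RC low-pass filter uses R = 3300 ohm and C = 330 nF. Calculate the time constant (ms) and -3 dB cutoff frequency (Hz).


Time constant: tau = R * C.
tau = 3300 * 3.30e-07 = 0.001089 s
tau = 1.089 ms
Cutoff frequency: fc = 1 / (2*pi*R*C).
fc = 1 / (2*pi*0.001089) = 146.15 Hz

tau = 1.089 ms, fc = 146.15 Hz


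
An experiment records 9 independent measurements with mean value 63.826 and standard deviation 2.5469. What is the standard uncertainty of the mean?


The standard uncertainty for Type A evaluation is u = s / sqrt(n).
u = 2.5469 / sqrt(9)
u = 2.5469 / 3.0
u = 0.849

0.849


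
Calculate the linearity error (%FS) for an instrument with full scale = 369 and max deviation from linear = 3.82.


Linearity error = (max deviation / full scale) * 100%.
Linearity = (3.82 / 369) * 100
Linearity = 1.035 %FS

1.035 %FS


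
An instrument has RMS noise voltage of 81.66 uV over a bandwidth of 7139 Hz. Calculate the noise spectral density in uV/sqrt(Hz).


Noise spectral density = Vrms / sqrt(BW).
NSD = 81.66 / sqrt(7139)
NSD = 81.66 / 84.4926
NSD = 0.9665 uV/sqrt(Hz)

0.9665 uV/sqrt(Hz)


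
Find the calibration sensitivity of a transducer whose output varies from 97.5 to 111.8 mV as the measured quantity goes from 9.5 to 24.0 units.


Sensitivity = (y2 - y1) / (x2 - x1).
S = (111.8 - 97.5) / (24.0 - 9.5)
S = 14.3 / 14.5
S = 0.9862 mV/unit

0.9862 mV/unit


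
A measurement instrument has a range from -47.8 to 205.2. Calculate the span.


Span = upper range - lower range.
Span = 205.2 - (-47.8)
Span = 253.0

253.0


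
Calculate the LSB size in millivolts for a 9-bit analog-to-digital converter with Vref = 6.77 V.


The resolution (LSB) of an ADC is Vref / 2^n.
LSB = 6.77 / 2^9
LSB = 6.77 / 512
LSB = 0.01322266 V = 13.22265625 mV

13.22265625 mV


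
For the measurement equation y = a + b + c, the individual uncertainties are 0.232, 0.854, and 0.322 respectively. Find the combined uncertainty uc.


For a sum of independent quantities, uc = sqrt(u1^2 + u2^2 + u3^2).
uc = sqrt(0.232^2 + 0.854^2 + 0.322^2)
uc = sqrt(0.053824 + 0.729316 + 0.103684)
uc = 0.9417

0.9417


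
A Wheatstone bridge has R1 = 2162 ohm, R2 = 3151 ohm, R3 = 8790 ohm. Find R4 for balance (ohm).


At balance: R1*R4 = R2*R3, so R4 = R2*R3/R1.
R4 = 3151 * 8790 / 2162
R4 = 27697290 / 2162
R4 = 12810.96 ohm

12810.96 ohm


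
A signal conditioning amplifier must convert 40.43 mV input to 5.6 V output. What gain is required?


Gain = Vout / Vin (converting to same units).
G = 5.6 V / 40.43 mV
G = 5600.0 mV / 40.43 mV
G = 138.51

138.51


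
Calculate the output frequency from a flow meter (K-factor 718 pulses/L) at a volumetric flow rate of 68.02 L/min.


Frequency = K * Q / 60 (converting L/min to L/s).
f = 718 * 68.02 / 60
f = 48838.36 / 60
f = 813.97 Hz

813.97 Hz


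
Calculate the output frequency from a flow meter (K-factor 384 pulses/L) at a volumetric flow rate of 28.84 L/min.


Frequency = K * Q / 60 (converting L/min to L/s).
f = 384 * 28.84 / 60
f = 11074.56 / 60
f = 184.58 Hz

184.58 Hz


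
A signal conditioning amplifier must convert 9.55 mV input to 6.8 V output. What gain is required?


Gain = Vout / Vin (converting to same units).
G = 6.8 V / 9.55 mV
G = 6800.0 mV / 9.55 mV
G = 712.04

712.04


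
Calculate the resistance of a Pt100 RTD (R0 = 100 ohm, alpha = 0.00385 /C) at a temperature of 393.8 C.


The RTD equation: Rt = R0 * (1 + alpha * T).
Rt = 100 * (1 + 0.00385 * 393.8)
Rt = 100 * (1 + 1.51613)
Rt = 100 * 2.51613
Rt = 251.613 ohm

251.613 ohm


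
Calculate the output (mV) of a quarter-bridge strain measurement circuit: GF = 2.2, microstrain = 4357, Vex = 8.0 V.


Quarter bridge output: Vout = (GF * epsilon * Vex) / 4.
Vout = (2.2 * 4357e-6 * 8.0) / 4
Vout = 0.0766832 / 4 V
Vout = 0.0191708 V = 19.1708 mV

19.1708 mV


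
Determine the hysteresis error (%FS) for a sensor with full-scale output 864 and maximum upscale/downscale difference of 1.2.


Hysteresis = (max difference / full scale) * 100%.
H = (1.2 / 864) * 100
H = 0.139 %FS

0.139 %FS


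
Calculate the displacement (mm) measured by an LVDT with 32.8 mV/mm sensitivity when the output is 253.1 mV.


Displacement = Vout / sensitivity.
d = 253.1 / 32.8
d = 7.716 mm

7.716 mm


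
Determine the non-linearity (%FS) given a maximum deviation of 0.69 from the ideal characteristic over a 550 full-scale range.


Linearity error = (max deviation / full scale) * 100%.
Linearity = (0.69 / 550) * 100
Linearity = 0.125 %FS

0.125 %FS


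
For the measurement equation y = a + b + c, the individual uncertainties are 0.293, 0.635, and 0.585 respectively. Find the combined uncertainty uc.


For a sum of independent quantities, uc = sqrt(u1^2 + u2^2 + u3^2).
uc = sqrt(0.293^2 + 0.635^2 + 0.585^2)
uc = sqrt(0.085849 + 0.403225 + 0.342225)
uc = 0.9118

0.9118


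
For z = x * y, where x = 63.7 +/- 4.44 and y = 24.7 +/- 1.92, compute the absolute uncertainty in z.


For a product z = x*y, the relative uncertainty is:
uz/z = sqrt((ux/x)^2 + (uy/y)^2)
Relative uncertainties: ux/x = 4.44/63.7 = 0.069702
uy/y = 1.92/24.7 = 0.077733
z = 63.7 * 24.7 = 1573.4
uz = 1573.4 * sqrt(0.069702^2 + 0.077733^2) = 164.272

164.272


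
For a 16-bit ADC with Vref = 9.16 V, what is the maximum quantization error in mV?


The maximum quantization error is +/- LSB/2.
LSB = Vref / 2^n = 9.16 / 65536 = 0.00013977 V
Max error = LSB / 2 = 0.00013977 / 2 = 6.989e-05 V
Max error = 0.0699 mV

0.0699 mV


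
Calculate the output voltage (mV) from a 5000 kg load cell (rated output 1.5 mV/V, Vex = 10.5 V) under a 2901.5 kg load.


Vout = rated_output * Vex * (load / capacity).
Vout = 1.5 * 10.5 * (2901.5 / 5000)
Vout = 1.5 * 10.5 * 0.5803
Vout = 9.14 mV

9.14 mV


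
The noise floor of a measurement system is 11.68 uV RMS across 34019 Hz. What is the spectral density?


Noise spectral density = Vrms / sqrt(BW).
NSD = 11.68 / sqrt(34019)
NSD = 11.68 / 184.4424
NSD = 0.0633 uV/sqrt(Hz)

0.0633 uV/sqrt(Hz)


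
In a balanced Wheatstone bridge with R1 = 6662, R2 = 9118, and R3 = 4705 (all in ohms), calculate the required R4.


At balance: R1*R4 = R2*R3, so R4 = R2*R3/R1.
R4 = 9118 * 4705 / 6662
R4 = 42900190 / 6662
R4 = 6439.54 ohm

6439.54 ohm


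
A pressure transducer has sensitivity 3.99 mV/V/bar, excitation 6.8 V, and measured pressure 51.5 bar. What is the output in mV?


Output = sensitivity * Vex * P.
Vout = 3.99 * 6.8 * 51.5
Vout = 27.132 * 51.5
Vout = 1397.3 mV

1397.3 mV


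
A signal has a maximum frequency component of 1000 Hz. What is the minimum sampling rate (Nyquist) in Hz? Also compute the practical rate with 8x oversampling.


By Nyquist theorem, fs_min = 2 * fmax.
fs_min = 2 * 1000 = 2000 Hz
Practical rate = 8 * fs_min = 8 * 2000 = 16000 Hz

fs_min = 2000 Hz, fs_practical = 16000 Hz


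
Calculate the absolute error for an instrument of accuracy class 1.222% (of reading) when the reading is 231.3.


Absolute error = (accuracy% / 100) * reading.
Error = (1.222 / 100) * 231.3
Error = 0.01222 * 231.3
Error = 2.8265

2.8265


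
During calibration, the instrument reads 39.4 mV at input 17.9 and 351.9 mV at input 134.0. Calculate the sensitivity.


Sensitivity = (y2 - y1) / (x2 - x1).
S = (351.9 - 39.4) / (134.0 - 17.9)
S = 312.5 / 116.1
S = 2.6916 mV/unit

2.6916 mV/unit


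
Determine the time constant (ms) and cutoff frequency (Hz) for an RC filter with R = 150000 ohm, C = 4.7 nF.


Time constant: tau = R * C.
tau = 150000 * 4.70e-09 = 0.000705 s
tau = 0.705 ms
Cutoff frequency: fc = 1 / (2*pi*R*C).
fc = 1 / (2*pi*0.000705) = 225.75 Hz

tau = 0.705 ms, fc = 225.75 Hz


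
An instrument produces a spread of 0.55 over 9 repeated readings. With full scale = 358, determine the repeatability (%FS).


Repeatability = (spread / full scale) * 100%.
R = (0.55 / 358) * 100
R = 0.154 %FS

0.154 %FS


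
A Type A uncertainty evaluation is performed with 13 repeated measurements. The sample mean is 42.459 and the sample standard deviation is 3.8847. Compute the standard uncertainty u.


The standard uncertainty for Type A evaluation is u = s / sqrt(n).
u = 3.8847 / sqrt(13)
u = 3.8847 / 3.6056
u = 1.0774

1.0774


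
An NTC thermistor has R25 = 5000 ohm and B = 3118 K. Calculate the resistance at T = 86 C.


NTC thermistor equation: Rt = R25 * exp(B * (1/T - 1/T25)).
T in Kelvin: 359.15 K, T25 = 298.15 K
1/T - 1/T25 = 1/359.15 - 1/298.15 = -0.00056966
B * (1/T - 1/T25) = 3118 * -0.00056966 = -1.7762
Rt = 5000 * exp(-1.7762) = 846.4 ohm

846.4 ohm


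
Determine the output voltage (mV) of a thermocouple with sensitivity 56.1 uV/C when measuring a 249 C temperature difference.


The thermocouple output V = sensitivity * dT.
V = 56.1 uV/C * 249 C
V = 13968.9 uV
V = 13.969 mV

13.969 mV


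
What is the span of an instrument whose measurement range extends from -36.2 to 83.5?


Span = upper range - lower range.
Span = 83.5 - (-36.2)
Span = 119.7

119.7


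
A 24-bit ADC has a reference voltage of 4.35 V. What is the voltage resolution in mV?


The resolution (LSB) of an ADC is Vref / 2^n.
LSB = 4.35 / 2^24
LSB = 4.35 / 16777216
LSB = 2.6e-07 V = 0.00025928 mV

0.00025928 mV


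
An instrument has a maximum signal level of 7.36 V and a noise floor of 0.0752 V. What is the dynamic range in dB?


Dynamic range = 20 * log10(Vmax / Vnoise).
DR = 20 * log10(7.36 / 0.0752)
DR = 20 * log10(97.87)
DR = 39.81 dB

39.81 dB


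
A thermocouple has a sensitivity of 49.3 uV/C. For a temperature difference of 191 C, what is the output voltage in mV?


The thermocouple output V = sensitivity * dT.
V = 49.3 uV/C * 191 C
V = 9416.3 uV
V = 9.416 mV

9.416 mV


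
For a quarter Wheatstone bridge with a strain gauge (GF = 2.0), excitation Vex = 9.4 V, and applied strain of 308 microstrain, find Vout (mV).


Quarter bridge output: Vout = (GF * epsilon * Vex) / 4.
Vout = (2.0 * 308e-6 * 9.4) / 4
Vout = 0.0057904 / 4 V
Vout = 0.0014476 V = 1.4476 mV

1.4476 mV


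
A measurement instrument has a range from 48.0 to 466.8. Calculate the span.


Span = upper range - lower range.
Span = 466.8 - (48.0)
Span = 418.8

418.8


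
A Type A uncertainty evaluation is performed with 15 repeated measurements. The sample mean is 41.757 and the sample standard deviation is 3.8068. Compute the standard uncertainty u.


The standard uncertainty for Type A evaluation is u = s / sqrt(n).
u = 3.8068 / sqrt(15)
u = 3.8068 / 3.873
u = 0.9829

0.9829


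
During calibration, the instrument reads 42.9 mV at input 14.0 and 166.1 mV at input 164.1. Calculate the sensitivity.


Sensitivity = (y2 - y1) / (x2 - x1).
S = (166.1 - 42.9) / (164.1 - 14.0)
S = 123.2 / 150.1
S = 0.8208 mV/unit

0.8208 mV/unit


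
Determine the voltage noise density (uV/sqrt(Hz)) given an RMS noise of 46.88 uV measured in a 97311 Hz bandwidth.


Noise spectral density = Vrms / sqrt(BW).
NSD = 46.88 / sqrt(97311)
NSD = 46.88 / 311.9471
NSD = 0.1503 uV/sqrt(Hz)

0.1503 uV/sqrt(Hz)


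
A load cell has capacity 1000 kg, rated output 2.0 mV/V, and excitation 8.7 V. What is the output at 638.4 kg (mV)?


Vout = rated_output * Vex * (load / capacity).
Vout = 2.0 * 8.7 * (638.4 / 1000)
Vout = 2.0 * 8.7 * 0.6384
Vout = 11.108 mV

11.108 mV


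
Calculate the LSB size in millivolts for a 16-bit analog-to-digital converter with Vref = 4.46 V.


The resolution (LSB) of an ADC is Vref / 2^n.
LSB = 4.46 / 2^16
LSB = 4.46 / 65536
LSB = 6.805e-05 V = 0.0680542 mV

0.0680542 mV


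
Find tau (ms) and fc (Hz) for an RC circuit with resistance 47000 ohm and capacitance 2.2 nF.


Time constant: tau = R * C.
tau = 47000 * 2.20e-09 = 0.0001034 s
tau = 0.1034 ms
Cutoff frequency: fc = 1 / (2*pi*R*C).
fc = 1 / (2*pi*0.0001034) = 1539.22 Hz

tau = 0.1034 ms, fc = 1539.22 Hz


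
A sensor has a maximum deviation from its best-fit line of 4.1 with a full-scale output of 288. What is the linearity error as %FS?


Linearity error = (max deviation / full scale) * 100%.
Linearity = (4.1 / 288) * 100
Linearity = 1.424 %FS

1.424 %FS


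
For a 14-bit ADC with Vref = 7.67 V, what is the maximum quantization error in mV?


The maximum quantization error is +/- LSB/2.
LSB = Vref / 2^n = 7.67 / 16384 = 0.00046814 V
Max error = LSB / 2 = 0.00046814 / 2 = 0.00023407 V
Max error = 0.2341 mV

0.2341 mV


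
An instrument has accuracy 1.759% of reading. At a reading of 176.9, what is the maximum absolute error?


Absolute error = (accuracy% / 100) * reading.
Error = (1.759 / 100) * 176.9
Error = 0.01759 * 176.9
Error = 3.1117

3.1117


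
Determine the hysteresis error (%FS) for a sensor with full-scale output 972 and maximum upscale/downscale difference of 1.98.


Hysteresis = (max difference / full scale) * 100%.
H = (1.98 / 972) * 100
H = 0.204 %FS

0.204 %FS


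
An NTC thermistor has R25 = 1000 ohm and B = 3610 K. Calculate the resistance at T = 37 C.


NTC thermistor equation: Rt = R25 * exp(B * (1/T - 1/T25)).
T in Kelvin: 310.15 K, T25 = 298.15 K
1/T - 1/T25 = 1/310.15 - 1/298.15 = -0.00012977
B * (1/T - 1/T25) = 3610 * -0.00012977 = -0.4685
Rt = 1000 * exp(-0.4685) = 626.0 ohm

626.0 ohm


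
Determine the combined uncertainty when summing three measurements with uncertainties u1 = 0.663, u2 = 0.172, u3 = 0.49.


For a sum of independent quantities, uc = sqrt(u1^2 + u2^2 + u3^2).
uc = sqrt(0.663^2 + 0.172^2 + 0.49^2)
uc = sqrt(0.439569 + 0.029584 + 0.2401)
uc = 0.8422

0.8422


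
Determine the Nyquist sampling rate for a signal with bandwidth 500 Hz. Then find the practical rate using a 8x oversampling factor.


By Nyquist theorem, fs_min = 2 * fmax.
fs_min = 2 * 500 = 1000 Hz
Practical rate = 8 * fs_min = 8 * 1000 = 8000 Hz

fs_min = 1000 Hz, fs_practical = 8000 Hz


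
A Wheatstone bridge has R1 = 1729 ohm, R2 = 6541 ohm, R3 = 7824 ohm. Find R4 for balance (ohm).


At balance: R1*R4 = R2*R3, so R4 = R2*R3/R1.
R4 = 6541 * 7824 / 1729
R4 = 51176784 / 1729
R4 = 29599.07 ohm

29599.07 ohm


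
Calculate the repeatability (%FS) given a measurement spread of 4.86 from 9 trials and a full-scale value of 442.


Repeatability = (spread / full scale) * 100%.
R = (4.86 / 442) * 100
R = 1.1 %FS

1.1 %FS


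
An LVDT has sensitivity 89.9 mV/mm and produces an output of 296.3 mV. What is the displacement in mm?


Displacement = Vout / sensitivity.
d = 296.3 / 89.9
d = 3.296 mm

3.296 mm


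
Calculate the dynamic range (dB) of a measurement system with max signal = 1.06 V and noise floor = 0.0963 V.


Dynamic range = 20 * log10(Vmax / Vnoise).
DR = 20 * log10(1.06 / 0.0963)
DR = 20 * log10(11.01)
DR = 20.83 dB

20.83 dB


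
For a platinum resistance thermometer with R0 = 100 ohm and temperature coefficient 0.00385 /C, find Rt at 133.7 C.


The RTD equation: Rt = R0 * (1 + alpha * T).
Rt = 100 * (1 + 0.00385 * 133.7)
Rt = 100 * (1 + 0.514745)
Rt = 100 * 1.514745
Rt = 151.475 ohm

151.475 ohm


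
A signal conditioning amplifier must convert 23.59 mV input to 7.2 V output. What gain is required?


Gain = Vout / Vin (converting to same units).
G = 7.2 V / 23.59 mV
G = 7200.0 mV / 23.59 mV
G = 305.21

305.21


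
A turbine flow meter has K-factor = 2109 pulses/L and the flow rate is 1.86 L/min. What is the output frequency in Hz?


Frequency = K * Q / 60 (converting L/min to L/s).
f = 2109 * 1.86 / 60
f = 3922.74 / 60
f = 65.38 Hz

65.38 Hz


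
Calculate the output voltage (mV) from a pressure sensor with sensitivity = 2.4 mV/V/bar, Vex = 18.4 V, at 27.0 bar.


Output = sensitivity * Vex * P.
Vout = 2.4 * 18.4 * 27.0
Vout = 44.16 * 27.0
Vout = 1192.32 mV

1192.32 mV


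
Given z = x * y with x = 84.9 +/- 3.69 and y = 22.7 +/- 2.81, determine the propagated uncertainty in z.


For a product z = x*y, the relative uncertainty is:
uz/z = sqrt((ux/x)^2 + (uy/y)^2)
Relative uncertainties: ux/x = 3.69/84.9 = 0.043463
uy/y = 2.81/22.7 = 0.123789
z = 84.9 * 22.7 = 1927.2
uz = 1927.2 * sqrt(0.043463^2 + 0.123789^2) = 252.847

252.847


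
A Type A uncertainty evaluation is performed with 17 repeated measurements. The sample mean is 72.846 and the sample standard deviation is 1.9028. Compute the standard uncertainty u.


The standard uncertainty for Type A evaluation is u = s / sqrt(n).
u = 1.9028 / sqrt(17)
u = 1.9028 / 4.1231
u = 0.4615

0.4615


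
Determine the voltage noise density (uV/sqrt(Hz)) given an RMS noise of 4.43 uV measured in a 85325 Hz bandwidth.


Noise spectral density = Vrms / sqrt(BW).
NSD = 4.43 / sqrt(85325)
NSD = 4.43 / 292.1044
NSD = 0.0152 uV/sqrt(Hz)

0.0152 uV/sqrt(Hz)


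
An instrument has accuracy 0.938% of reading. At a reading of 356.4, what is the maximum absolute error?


Absolute error = (accuracy% / 100) * reading.
Error = (0.938 / 100) * 356.4
Error = 0.00938 * 356.4
Error = 3.343

3.343


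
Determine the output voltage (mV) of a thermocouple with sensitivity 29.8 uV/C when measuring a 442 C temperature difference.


The thermocouple output V = sensitivity * dT.
V = 29.8 uV/C * 442 C
V = 13171.6 uV
V = 13.172 mV

13.172 mV


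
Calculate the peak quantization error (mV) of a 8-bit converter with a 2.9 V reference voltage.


The maximum quantization error is +/- LSB/2.
LSB = Vref / 2^n = 2.9 / 256 = 0.01132812 V
Max error = LSB / 2 = 0.01132812 / 2 = 0.00566406 V
Max error = 5.6641 mV

5.6641 mV


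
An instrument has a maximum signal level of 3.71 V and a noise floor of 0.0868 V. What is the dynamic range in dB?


Dynamic range = 20 * log10(Vmax / Vnoise).
DR = 20 * log10(3.71 / 0.0868)
DR = 20 * log10(42.74)
DR = 32.62 dB

32.62 dB


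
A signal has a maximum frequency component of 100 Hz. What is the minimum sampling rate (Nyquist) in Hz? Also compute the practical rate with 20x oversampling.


By Nyquist theorem, fs_min = 2 * fmax.
fs_min = 2 * 100 = 200 Hz
Practical rate = 20 * fs_min = 20 * 200 = 4000 Hz

fs_min = 200 Hz, fs_practical = 4000 Hz


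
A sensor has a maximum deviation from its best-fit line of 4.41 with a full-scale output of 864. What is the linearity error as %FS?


Linearity error = (max deviation / full scale) * 100%.
Linearity = (4.41 / 864) * 100
Linearity = 0.51 %FS

0.51 %FS


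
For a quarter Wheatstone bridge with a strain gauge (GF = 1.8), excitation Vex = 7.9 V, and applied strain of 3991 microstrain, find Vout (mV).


Quarter bridge output: Vout = (GF * epsilon * Vex) / 4.
Vout = (1.8 * 3991e-6 * 7.9) / 4
Vout = 0.05675202 / 4 V
Vout = 0.01418801 V = 14.188 mV

14.188 mV


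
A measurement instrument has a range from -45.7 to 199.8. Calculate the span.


Span = upper range - lower range.
Span = 199.8 - (-45.7)
Span = 245.5

245.5


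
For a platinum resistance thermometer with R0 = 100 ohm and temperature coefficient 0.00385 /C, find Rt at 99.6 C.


The RTD equation: Rt = R0 * (1 + alpha * T).
Rt = 100 * (1 + 0.00385 * 99.6)
Rt = 100 * (1 + 0.38346)
Rt = 100 * 1.38346
Rt = 138.346 ohm

138.346 ohm


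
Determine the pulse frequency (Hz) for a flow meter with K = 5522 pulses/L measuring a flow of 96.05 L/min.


Frequency = K * Q / 60 (converting L/min to L/s).
f = 5522 * 96.05 / 60
f = 530388.1 / 60
f = 8839.8 Hz

8839.8 Hz


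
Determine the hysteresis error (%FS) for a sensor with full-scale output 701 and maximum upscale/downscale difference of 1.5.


Hysteresis = (max difference / full scale) * 100%.
H = (1.5 / 701) * 100
H = 0.214 %FS

0.214 %FS


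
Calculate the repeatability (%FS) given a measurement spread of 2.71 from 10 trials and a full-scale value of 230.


Repeatability = (spread / full scale) * 100%.
R = (2.71 / 230) * 100
R = 1.178 %FS

1.178 %FS


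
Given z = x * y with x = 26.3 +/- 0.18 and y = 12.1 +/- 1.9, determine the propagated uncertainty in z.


For a product z = x*y, the relative uncertainty is:
uz/z = sqrt((ux/x)^2 + (uy/y)^2)
Relative uncertainties: ux/x = 0.18/26.3 = 0.006844
uy/y = 1.9/12.1 = 0.157025
z = 26.3 * 12.1 = 318.2
uz = 318.2 * sqrt(0.006844^2 + 0.157025^2) = 50.017

50.017


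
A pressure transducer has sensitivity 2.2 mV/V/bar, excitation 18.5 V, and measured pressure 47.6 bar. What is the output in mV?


Output = sensitivity * Vex * P.
Vout = 2.2 * 18.5 * 47.6
Vout = 40.7 * 47.6
Vout = 1937.32 mV

1937.32 mV


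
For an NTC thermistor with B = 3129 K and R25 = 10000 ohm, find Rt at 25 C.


NTC thermistor equation: Rt = R25 * exp(B * (1/T - 1/T25)).
T in Kelvin: 298.15 K, T25 = 298.15 K
1/T - 1/T25 = 1/298.15 - 1/298.15 = 0.0
B * (1/T - 1/T25) = 3129 * 0.0 = 0.0
Rt = 10000 * exp(0.0) = 10000.0 ohm

10000.0 ohm


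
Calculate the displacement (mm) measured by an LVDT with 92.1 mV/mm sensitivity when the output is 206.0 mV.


Displacement = Vout / sensitivity.
d = 206.0 / 92.1
d = 2.237 mm

2.237 mm


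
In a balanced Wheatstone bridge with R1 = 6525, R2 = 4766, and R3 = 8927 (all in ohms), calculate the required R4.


At balance: R1*R4 = R2*R3, so R4 = R2*R3/R1.
R4 = 4766 * 8927 / 6525
R4 = 42546082 / 6525
R4 = 6520.47 ohm

6520.47 ohm


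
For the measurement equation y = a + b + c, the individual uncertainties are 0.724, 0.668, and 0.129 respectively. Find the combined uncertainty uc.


For a sum of independent quantities, uc = sqrt(u1^2 + u2^2 + u3^2).
uc = sqrt(0.724^2 + 0.668^2 + 0.129^2)
uc = sqrt(0.524176 + 0.446224 + 0.016641)
uc = 0.9935

0.9935


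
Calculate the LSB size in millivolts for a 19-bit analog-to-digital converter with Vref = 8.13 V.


The resolution (LSB) of an ADC is Vref / 2^n.
LSB = 8.13 / 2^19
LSB = 8.13 / 524288
LSB = 1.551e-05 V = 0.01550674 mV

0.01550674 mV


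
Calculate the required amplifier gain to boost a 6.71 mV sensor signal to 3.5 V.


Gain = Vout / Vin (converting to same units).
G = 3.5 V / 6.71 mV
G = 3500.0 mV / 6.71 mV
G = 521.61

521.61


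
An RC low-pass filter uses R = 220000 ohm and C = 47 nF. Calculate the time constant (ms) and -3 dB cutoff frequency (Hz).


Time constant: tau = R * C.
tau = 220000 * 4.70e-08 = 0.01034 s
tau = 10.34 ms
Cutoff frequency: fc = 1 / (2*pi*R*C).
fc = 1 / (2*pi*0.01034) = 15.39 Hz

tau = 10.34 ms, fc = 15.39 Hz


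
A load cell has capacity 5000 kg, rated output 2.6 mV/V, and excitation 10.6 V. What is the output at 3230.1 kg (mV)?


Vout = rated_output * Vex * (load / capacity).
Vout = 2.6 * 10.6 * (3230.1 / 5000)
Vout = 2.6 * 10.6 * 0.64602
Vout = 17.804 mV

17.804 mV


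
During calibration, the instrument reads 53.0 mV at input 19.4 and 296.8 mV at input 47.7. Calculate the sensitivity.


Sensitivity = (y2 - y1) / (x2 - x1).
S = (296.8 - 53.0) / (47.7 - 19.4)
S = 243.8 / 28.3
S = 8.6148 mV/unit

8.6148 mV/unit


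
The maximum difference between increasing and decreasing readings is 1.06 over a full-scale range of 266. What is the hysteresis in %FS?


Hysteresis = (max difference / full scale) * 100%.
H = (1.06 / 266) * 100
H = 0.398 %FS

0.398 %FS


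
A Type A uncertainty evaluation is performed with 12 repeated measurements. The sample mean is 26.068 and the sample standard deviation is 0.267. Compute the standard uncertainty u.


The standard uncertainty for Type A evaluation is u = s / sqrt(n).
u = 0.267 / sqrt(12)
u = 0.267 / 3.4641
u = 0.0771

0.0771


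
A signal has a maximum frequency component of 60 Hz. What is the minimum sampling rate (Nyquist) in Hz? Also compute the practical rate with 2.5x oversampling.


By Nyquist theorem, fs_min = 2 * fmax.
fs_min = 2 * 60 = 120 Hz
Practical rate = 2.5 * fs_min = 2.5 * 120 = 300 Hz

fs_min = 120 Hz, fs_practical = 300 Hz


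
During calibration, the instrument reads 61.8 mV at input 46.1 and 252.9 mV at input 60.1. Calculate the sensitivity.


Sensitivity = (y2 - y1) / (x2 - x1).
S = (252.9 - 61.8) / (60.1 - 46.1)
S = 191.1 / 14.0
S = 13.65 mV/unit

13.65 mV/unit


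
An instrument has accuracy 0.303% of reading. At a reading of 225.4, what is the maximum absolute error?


Absolute error = (accuracy% / 100) * reading.
Error = (0.303 / 100) * 225.4
Error = 0.00303 * 225.4
Error = 0.683

0.683


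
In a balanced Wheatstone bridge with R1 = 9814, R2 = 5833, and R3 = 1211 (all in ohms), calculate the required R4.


At balance: R1*R4 = R2*R3, so R4 = R2*R3/R1.
R4 = 5833 * 1211 / 9814
R4 = 7063763 / 9814
R4 = 719.76 ohm

719.76 ohm


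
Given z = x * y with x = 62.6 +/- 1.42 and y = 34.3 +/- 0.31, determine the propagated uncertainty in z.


For a product z = x*y, the relative uncertainty is:
uz/z = sqrt((ux/x)^2 + (uy/y)^2)
Relative uncertainties: ux/x = 1.42/62.6 = 0.022684
uy/y = 0.31/34.3 = 0.009038
z = 62.6 * 34.3 = 2147.2
uz = 2147.2 * sqrt(0.022684^2 + 0.009038^2) = 52.43

52.43


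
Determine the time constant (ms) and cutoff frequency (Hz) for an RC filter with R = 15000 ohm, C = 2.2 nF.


Time constant: tau = R * C.
tau = 15000 * 2.20e-09 = 3.3e-05 s
tau = 0.033 ms
Cutoff frequency: fc = 1 / (2*pi*R*C).
fc = 1 / (2*pi*3.3e-05) = 4822.88 Hz

tau = 0.033 ms, fc = 4822.88 Hz


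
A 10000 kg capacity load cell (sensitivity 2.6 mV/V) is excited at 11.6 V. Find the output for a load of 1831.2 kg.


Vout = rated_output * Vex * (load / capacity).
Vout = 2.6 * 11.6 * (1831.2 / 10000)
Vout = 2.6 * 11.6 * 0.18312
Vout = 5.523 mV

5.523 mV


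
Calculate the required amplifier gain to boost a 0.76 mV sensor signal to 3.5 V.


Gain = Vout / Vin (converting to same units).
G = 3.5 V / 0.76 mV
G = 3500.0 mV / 0.76 mV
G = 4605.26

4605.26


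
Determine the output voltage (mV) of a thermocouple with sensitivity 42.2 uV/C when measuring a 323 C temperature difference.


The thermocouple output V = sensitivity * dT.
V = 42.2 uV/C * 323 C
V = 13630.6 uV
V = 13.631 mV

13.631 mV


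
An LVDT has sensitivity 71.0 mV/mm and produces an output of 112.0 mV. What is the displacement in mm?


Displacement = Vout / sensitivity.
d = 112.0 / 71.0
d = 1.577 mm

1.577 mm


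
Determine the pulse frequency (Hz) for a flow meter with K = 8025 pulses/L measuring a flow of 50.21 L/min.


Frequency = K * Q / 60 (converting L/min to L/s).
f = 8025 * 50.21 / 60
f = 402935.25 / 60
f = 6715.59 Hz

6715.59 Hz


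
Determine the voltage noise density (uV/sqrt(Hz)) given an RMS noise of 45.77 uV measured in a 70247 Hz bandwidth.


Noise spectral density = Vrms / sqrt(BW).
NSD = 45.77 / sqrt(70247)
NSD = 45.77 / 265.0415
NSD = 0.1727 uV/sqrt(Hz)

0.1727 uV/sqrt(Hz)


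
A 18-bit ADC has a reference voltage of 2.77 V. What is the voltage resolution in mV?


The resolution (LSB) of an ADC is Vref / 2^n.
LSB = 2.77 / 2^18
LSB = 2.77 / 262144
LSB = 1.057e-05 V = 0.01056671 mV

0.01056671 mV


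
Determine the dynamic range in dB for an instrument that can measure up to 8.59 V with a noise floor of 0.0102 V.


Dynamic range = 20 * log10(Vmax / Vnoise).
DR = 20 * log10(8.59 / 0.0102)
DR = 20 * log10(842.16)
DR = 58.51 dB

58.51 dB


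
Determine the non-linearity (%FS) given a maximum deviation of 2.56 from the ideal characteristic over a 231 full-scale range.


Linearity error = (max deviation / full scale) * 100%.
Linearity = (2.56 / 231) * 100
Linearity = 1.108 %FS

1.108 %FS


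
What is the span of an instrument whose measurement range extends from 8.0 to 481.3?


Span = upper range - lower range.
Span = 481.3 - (8.0)
Span = 473.3

473.3


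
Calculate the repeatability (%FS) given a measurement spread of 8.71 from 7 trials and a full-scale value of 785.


Repeatability = (spread / full scale) * 100%.
R = (8.71 / 785) * 100
R = 1.11 %FS

1.11 %FS


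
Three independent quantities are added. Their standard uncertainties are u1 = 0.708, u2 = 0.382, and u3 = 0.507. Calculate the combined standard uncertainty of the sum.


For a sum of independent quantities, uc = sqrt(u1^2 + u2^2 + u3^2).
uc = sqrt(0.708^2 + 0.382^2 + 0.507^2)
uc = sqrt(0.501264 + 0.145924 + 0.257049)
uc = 0.9509

0.9509


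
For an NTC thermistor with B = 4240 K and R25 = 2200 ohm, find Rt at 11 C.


NTC thermistor equation: Rt = R25 * exp(B * (1/T - 1/T25)).
T in Kelvin: 284.15 K, T25 = 298.15 K
1/T - 1/T25 = 1/284.15 - 1/298.15 = 0.00016525
B * (1/T - 1/T25) = 4240 * 0.00016525 = 0.7007
Rt = 2200 * exp(0.7007) = 4433.2 ohm

4433.2 ohm


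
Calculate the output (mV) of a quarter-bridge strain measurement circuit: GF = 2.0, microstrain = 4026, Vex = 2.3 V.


Quarter bridge output: Vout = (GF * epsilon * Vex) / 4.
Vout = (2.0 * 4026e-6 * 2.3) / 4
Vout = 0.0185196 / 4 V
Vout = 0.0046299 V = 4.6299 mV

4.6299 mV


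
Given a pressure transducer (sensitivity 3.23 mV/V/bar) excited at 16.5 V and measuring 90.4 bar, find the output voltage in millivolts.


Output = sensitivity * Vex * P.
Vout = 3.23 * 16.5 * 90.4
Vout = 53.295 * 90.4
Vout = 4817.87 mV

4817.87 mV


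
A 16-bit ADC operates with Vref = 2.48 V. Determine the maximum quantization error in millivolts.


The maximum quantization error is +/- LSB/2.
LSB = Vref / 2^n = 2.48 / 65536 = 3.784e-05 V
Max error = LSB / 2 = 3.784e-05 / 2 = 1.892e-05 V
Max error = 0.0189 mV

0.0189 mV


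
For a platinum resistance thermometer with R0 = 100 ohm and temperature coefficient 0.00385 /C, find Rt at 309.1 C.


The RTD equation: Rt = R0 * (1 + alpha * T).
Rt = 100 * (1 + 0.00385 * 309.1)
Rt = 100 * (1 + 1.190035)
Rt = 100 * 2.190035
Rt = 219.004 ohm

219.004 ohm


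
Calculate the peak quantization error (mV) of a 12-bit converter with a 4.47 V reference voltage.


The maximum quantization error is +/- LSB/2.
LSB = Vref / 2^n = 4.47 / 4096 = 0.00109131 V
Max error = LSB / 2 = 0.00109131 / 2 = 0.00054565 V
Max error = 0.5457 mV

0.5457 mV


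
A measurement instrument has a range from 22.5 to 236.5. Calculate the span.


Span = upper range - lower range.
Span = 236.5 - (22.5)
Span = 214.0

214.0


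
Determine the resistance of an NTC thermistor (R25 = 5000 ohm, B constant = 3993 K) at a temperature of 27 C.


NTC thermistor equation: Rt = R25 * exp(B * (1/T - 1/T25)).
T in Kelvin: 300.15 K, T25 = 298.15 K
1/T - 1/T25 = 1/300.15 - 1/298.15 = -2.235e-05
B * (1/T - 1/T25) = 3993 * -2.235e-05 = -0.0892
Rt = 5000 * exp(-0.0892) = 4573.1 ohm

4573.1 ohm


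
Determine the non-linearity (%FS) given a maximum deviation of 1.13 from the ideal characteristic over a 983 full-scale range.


Linearity error = (max deviation / full scale) * 100%.
Linearity = (1.13 / 983) * 100
Linearity = 0.115 %FS

0.115 %FS
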